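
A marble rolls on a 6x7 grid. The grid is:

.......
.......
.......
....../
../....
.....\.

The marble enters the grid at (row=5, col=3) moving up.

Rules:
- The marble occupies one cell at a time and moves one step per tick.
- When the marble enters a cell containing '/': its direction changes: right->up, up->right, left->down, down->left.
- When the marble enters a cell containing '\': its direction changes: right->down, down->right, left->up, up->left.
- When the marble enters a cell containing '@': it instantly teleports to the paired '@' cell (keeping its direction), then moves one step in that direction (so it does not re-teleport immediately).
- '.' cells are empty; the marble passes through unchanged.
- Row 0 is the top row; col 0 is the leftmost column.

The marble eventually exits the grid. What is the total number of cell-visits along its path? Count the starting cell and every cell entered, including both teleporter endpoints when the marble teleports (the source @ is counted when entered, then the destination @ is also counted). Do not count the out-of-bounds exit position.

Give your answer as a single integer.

Step 1: enter (5,3), '.' pass, move up to (4,3)
Step 2: enter (4,3), '.' pass, move up to (3,3)
Step 3: enter (3,3), '.' pass, move up to (2,3)
Step 4: enter (2,3), '.' pass, move up to (1,3)
Step 5: enter (1,3), '.' pass, move up to (0,3)
Step 6: enter (0,3), '.' pass, move up to (-1,3)
Step 7: at (-1,3) — EXIT via top edge, pos 3
Path length (cell visits): 6

Answer: 6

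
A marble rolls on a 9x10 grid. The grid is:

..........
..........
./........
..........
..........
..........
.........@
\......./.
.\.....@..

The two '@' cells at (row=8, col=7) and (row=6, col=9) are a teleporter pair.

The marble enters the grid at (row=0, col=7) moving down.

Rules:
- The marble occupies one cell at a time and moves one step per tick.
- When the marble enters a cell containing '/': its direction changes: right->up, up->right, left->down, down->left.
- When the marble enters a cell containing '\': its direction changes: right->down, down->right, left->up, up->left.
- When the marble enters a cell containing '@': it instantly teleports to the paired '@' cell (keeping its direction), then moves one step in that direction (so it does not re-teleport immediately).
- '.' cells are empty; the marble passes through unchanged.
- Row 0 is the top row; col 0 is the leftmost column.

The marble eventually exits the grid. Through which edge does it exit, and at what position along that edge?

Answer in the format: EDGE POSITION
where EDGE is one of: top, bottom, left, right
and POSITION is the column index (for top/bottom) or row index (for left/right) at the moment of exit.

Answer: bottom 9

Derivation:
Step 1: enter (0,7), '.' pass, move down to (1,7)
Step 2: enter (1,7), '.' pass, move down to (2,7)
Step 3: enter (2,7), '.' pass, move down to (3,7)
Step 4: enter (3,7), '.' pass, move down to (4,7)
Step 5: enter (4,7), '.' pass, move down to (5,7)
Step 6: enter (5,7), '.' pass, move down to (6,7)
Step 7: enter (6,7), '.' pass, move down to (7,7)
Step 8: enter (7,7), '.' pass, move down to (8,7)
Step 9: enter (8,7), '@' teleport (8,7)->(6,9), also enter (6,9), move down to (7,9)
Step 10: enter (7,9), '.' pass, move down to (8,9)
Step 11: enter (8,9), '.' pass, move down to (9,9)
Step 12: at (9,9) — EXIT via bottom edge, pos 9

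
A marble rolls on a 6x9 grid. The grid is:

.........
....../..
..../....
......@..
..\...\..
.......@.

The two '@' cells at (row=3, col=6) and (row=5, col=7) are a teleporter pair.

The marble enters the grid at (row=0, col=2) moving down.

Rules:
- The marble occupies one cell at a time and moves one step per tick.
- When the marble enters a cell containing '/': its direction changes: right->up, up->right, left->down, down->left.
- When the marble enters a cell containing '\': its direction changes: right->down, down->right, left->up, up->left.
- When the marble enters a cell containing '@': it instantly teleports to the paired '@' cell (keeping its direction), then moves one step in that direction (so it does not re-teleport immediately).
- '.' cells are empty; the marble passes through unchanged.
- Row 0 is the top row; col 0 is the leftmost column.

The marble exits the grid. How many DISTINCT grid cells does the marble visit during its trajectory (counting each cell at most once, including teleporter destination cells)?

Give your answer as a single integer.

Step 1: enter (0,2), '.' pass, move down to (1,2)
Step 2: enter (1,2), '.' pass, move down to (2,2)
Step 3: enter (2,2), '.' pass, move down to (3,2)
Step 4: enter (3,2), '.' pass, move down to (4,2)
Step 5: enter (4,2), '\' deflects down->right, move right to (4,3)
Step 6: enter (4,3), '.' pass, move right to (4,4)
Step 7: enter (4,4), '.' pass, move right to (4,5)
Step 8: enter (4,5), '.' pass, move right to (4,6)
Step 9: enter (4,6), '\' deflects right->down, move down to (5,6)
Step 10: enter (5,6), '.' pass, move down to (6,6)
Step 11: at (6,6) — EXIT via bottom edge, pos 6
Distinct cells visited: 10 (path length 10)

Answer: 10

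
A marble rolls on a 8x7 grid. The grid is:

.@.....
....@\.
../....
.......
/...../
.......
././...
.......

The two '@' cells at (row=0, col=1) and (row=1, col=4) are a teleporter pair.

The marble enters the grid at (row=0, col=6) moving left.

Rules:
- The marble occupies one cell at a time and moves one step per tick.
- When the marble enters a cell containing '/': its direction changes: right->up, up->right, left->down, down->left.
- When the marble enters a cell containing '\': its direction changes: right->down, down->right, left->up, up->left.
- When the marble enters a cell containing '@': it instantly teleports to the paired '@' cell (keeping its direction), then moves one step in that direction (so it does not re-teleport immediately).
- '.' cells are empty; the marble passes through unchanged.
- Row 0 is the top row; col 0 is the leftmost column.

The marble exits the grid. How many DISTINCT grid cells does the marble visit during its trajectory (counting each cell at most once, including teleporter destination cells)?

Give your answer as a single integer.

Answer: 11

Derivation:
Step 1: enter (0,6), '.' pass, move left to (0,5)
Step 2: enter (0,5), '.' pass, move left to (0,4)
Step 3: enter (0,4), '.' pass, move left to (0,3)
Step 4: enter (0,3), '.' pass, move left to (0,2)
Step 5: enter (0,2), '.' pass, move left to (0,1)
Step 6: enter (0,1), '@' teleport (0,1)->(1,4), also enter (1,4), move left to (1,3)
Step 7: enter (1,3), '.' pass, move left to (1,2)
Step 8: enter (1,2), '.' pass, move left to (1,1)
Step 9: enter (1,1), '.' pass, move left to (1,0)
Step 10: enter (1,0), '.' pass, move left to (1,-1)
Step 11: at (1,-1) — EXIT via left edge, pos 1
Distinct cells visited: 11 (path length 11)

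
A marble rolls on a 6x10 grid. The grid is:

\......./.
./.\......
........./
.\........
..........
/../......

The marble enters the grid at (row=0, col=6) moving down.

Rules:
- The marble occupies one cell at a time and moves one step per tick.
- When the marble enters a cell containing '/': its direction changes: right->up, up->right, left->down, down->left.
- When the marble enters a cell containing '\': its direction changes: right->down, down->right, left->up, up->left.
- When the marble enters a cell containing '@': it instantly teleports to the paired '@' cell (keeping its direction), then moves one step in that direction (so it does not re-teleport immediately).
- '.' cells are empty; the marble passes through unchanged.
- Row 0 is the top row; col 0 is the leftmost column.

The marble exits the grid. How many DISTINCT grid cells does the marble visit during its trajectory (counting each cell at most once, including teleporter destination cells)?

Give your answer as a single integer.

Answer: 6

Derivation:
Step 1: enter (0,6), '.' pass, move down to (1,6)
Step 2: enter (1,6), '.' pass, move down to (2,6)
Step 3: enter (2,6), '.' pass, move down to (3,6)
Step 4: enter (3,6), '.' pass, move down to (4,6)
Step 5: enter (4,6), '.' pass, move down to (5,6)
Step 6: enter (5,6), '.' pass, move down to (6,6)
Step 7: at (6,6) — EXIT via bottom edge, pos 6
Distinct cells visited: 6 (path length 6)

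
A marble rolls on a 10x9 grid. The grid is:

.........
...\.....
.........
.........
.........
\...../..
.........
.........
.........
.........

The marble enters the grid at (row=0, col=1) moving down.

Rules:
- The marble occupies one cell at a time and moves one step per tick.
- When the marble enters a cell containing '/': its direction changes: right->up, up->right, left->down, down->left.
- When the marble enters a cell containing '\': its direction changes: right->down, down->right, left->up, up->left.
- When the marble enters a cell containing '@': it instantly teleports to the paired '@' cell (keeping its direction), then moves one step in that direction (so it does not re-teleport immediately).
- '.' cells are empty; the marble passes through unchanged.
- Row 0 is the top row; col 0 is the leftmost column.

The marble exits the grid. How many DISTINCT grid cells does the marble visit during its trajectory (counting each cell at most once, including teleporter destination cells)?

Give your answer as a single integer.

Step 1: enter (0,1), '.' pass, move down to (1,1)
Step 2: enter (1,1), '.' pass, move down to (2,1)
Step 3: enter (2,1), '.' pass, move down to (3,1)
Step 4: enter (3,1), '.' pass, move down to (4,1)
Step 5: enter (4,1), '.' pass, move down to (5,1)
Step 6: enter (5,1), '.' pass, move down to (6,1)
Step 7: enter (6,1), '.' pass, move down to (7,1)
Step 8: enter (7,1), '.' pass, move down to (8,1)
Step 9: enter (8,1), '.' pass, move down to (9,1)
Step 10: enter (9,1), '.' pass, move down to (10,1)
Step 11: at (10,1) — EXIT via bottom edge, pos 1
Distinct cells visited: 10 (path length 10)

Answer: 10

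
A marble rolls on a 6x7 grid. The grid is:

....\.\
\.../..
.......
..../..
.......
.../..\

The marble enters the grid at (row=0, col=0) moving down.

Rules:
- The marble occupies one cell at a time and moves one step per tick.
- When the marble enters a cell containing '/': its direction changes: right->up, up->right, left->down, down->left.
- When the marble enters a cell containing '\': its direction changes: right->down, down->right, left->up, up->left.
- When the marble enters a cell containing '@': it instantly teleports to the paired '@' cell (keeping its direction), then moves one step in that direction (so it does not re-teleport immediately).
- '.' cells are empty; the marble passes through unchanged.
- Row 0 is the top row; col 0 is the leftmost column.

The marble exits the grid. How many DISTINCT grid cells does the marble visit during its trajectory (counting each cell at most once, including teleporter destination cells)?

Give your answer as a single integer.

Step 1: enter (0,0), '.' pass, move down to (1,0)
Step 2: enter (1,0), '\' deflects down->right, move right to (1,1)
Step 3: enter (1,1), '.' pass, move right to (1,2)
Step 4: enter (1,2), '.' pass, move right to (1,3)
Step 5: enter (1,3), '.' pass, move right to (1,4)
Step 6: enter (1,4), '/' deflects right->up, move up to (0,4)
Step 7: enter (0,4), '\' deflects up->left, move left to (0,3)
Step 8: enter (0,3), '.' pass, move left to (0,2)
Step 9: enter (0,2), '.' pass, move left to (0,1)
Step 10: enter (0,1), '.' pass, move left to (0,0)
Step 11: enter (0,0), '.' pass, move left to (0,-1)
Step 12: at (0,-1) — EXIT via left edge, pos 0
Distinct cells visited: 10 (path length 11)

Answer: 10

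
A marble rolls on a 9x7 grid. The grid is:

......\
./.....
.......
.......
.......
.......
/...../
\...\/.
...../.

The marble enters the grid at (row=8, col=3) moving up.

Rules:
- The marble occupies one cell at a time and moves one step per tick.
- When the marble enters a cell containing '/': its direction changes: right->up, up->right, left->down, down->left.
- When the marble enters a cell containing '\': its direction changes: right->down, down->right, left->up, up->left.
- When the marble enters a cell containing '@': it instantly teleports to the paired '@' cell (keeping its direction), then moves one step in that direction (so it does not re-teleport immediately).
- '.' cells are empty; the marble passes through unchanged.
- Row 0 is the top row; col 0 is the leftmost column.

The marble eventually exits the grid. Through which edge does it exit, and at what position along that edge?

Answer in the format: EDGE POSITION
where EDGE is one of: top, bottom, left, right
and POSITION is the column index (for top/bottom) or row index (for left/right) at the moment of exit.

Step 1: enter (8,3), '.' pass, move up to (7,3)
Step 2: enter (7,3), '.' pass, move up to (6,3)
Step 3: enter (6,3), '.' pass, move up to (5,3)
Step 4: enter (5,3), '.' pass, move up to (4,3)
Step 5: enter (4,3), '.' pass, move up to (3,3)
Step 6: enter (3,3), '.' pass, move up to (2,3)
Step 7: enter (2,3), '.' pass, move up to (1,3)
Step 8: enter (1,3), '.' pass, move up to (0,3)
Step 9: enter (0,3), '.' pass, move up to (-1,3)
Step 10: at (-1,3) — EXIT via top edge, pos 3

Answer: top 3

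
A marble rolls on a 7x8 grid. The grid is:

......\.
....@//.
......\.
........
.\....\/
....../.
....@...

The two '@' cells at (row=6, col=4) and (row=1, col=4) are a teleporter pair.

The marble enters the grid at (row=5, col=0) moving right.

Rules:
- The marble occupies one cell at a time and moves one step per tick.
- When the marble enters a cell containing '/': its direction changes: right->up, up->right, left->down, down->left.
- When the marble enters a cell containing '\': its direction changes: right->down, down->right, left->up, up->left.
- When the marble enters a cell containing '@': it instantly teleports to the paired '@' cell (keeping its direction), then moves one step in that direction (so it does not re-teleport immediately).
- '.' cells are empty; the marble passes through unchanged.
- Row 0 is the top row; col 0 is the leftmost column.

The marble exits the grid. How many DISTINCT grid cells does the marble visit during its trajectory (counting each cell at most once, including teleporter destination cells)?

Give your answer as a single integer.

Answer: 17

Derivation:
Step 1: enter (5,0), '.' pass, move right to (5,1)
Step 2: enter (5,1), '.' pass, move right to (5,2)
Step 3: enter (5,2), '.' pass, move right to (5,3)
Step 4: enter (5,3), '.' pass, move right to (5,4)
Step 5: enter (5,4), '.' pass, move right to (5,5)
Step 6: enter (5,5), '.' pass, move right to (5,6)
Step 7: enter (5,6), '/' deflects right->up, move up to (4,6)
Step 8: enter (4,6), '\' deflects up->left, move left to (4,5)
Step 9: enter (4,5), '.' pass, move left to (4,4)
Step 10: enter (4,4), '.' pass, move left to (4,3)
Step 11: enter (4,3), '.' pass, move left to (4,2)
Step 12: enter (4,2), '.' pass, move left to (4,1)
Step 13: enter (4,1), '\' deflects left->up, move up to (3,1)
Step 14: enter (3,1), '.' pass, move up to (2,1)
Step 15: enter (2,1), '.' pass, move up to (1,1)
Step 16: enter (1,1), '.' pass, move up to (0,1)
Step 17: enter (0,1), '.' pass, move up to (-1,1)
Step 18: at (-1,1) — EXIT via top edge, pos 1
Distinct cells visited: 17 (path length 17)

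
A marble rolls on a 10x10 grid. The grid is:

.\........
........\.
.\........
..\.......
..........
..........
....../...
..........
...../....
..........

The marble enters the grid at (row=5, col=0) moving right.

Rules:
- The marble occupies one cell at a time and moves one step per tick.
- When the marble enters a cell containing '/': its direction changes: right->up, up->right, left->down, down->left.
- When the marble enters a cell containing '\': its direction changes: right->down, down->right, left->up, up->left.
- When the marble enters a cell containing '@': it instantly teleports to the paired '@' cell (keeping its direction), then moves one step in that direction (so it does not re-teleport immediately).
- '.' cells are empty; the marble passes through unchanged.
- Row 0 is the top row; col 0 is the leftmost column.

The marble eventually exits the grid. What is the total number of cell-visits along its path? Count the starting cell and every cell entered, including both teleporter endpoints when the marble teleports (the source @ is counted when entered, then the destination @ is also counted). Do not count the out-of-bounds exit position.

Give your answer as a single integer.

Answer: 10

Derivation:
Step 1: enter (5,0), '.' pass, move right to (5,1)
Step 2: enter (5,1), '.' pass, move right to (5,2)
Step 3: enter (5,2), '.' pass, move right to (5,3)
Step 4: enter (5,3), '.' pass, move right to (5,4)
Step 5: enter (5,4), '.' pass, move right to (5,5)
Step 6: enter (5,5), '.' pass, move right to (5,6)
Step 7: enter (5,6), '.' pass, move right to (5,7)
Step 8: enter (5,7), '.' pass, move right to (5,8)
Step 9: enter (5,8), '.' pass, move right to (5,9)
Step 10: enter (5,9), '.' pass, move right to (5,10)
Step 11: at (5,10) — EXIT via right edge, pos 5
Path length (cell visits): 10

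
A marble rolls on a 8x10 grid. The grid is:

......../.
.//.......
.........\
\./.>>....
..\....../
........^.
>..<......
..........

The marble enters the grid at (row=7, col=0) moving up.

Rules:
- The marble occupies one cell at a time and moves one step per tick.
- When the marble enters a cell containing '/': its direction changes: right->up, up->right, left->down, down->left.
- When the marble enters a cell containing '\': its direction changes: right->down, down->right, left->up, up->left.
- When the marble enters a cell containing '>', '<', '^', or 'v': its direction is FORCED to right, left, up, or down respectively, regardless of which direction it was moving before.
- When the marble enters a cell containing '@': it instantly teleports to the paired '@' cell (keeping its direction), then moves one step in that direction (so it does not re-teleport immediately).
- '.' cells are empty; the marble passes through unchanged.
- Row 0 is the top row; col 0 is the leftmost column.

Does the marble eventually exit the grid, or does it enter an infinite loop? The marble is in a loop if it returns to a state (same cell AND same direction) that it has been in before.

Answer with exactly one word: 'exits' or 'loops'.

Answer: loops

Derivation:
Step 1: enter (7,0), '.' pass, move up to (6,0)
Step 2: enter (6,0), '>' forces up->right, move right to (6,1)
Step 3: enter (6,1), '.' pass, move right to (6,2)
Step 4: enter (6,2), '.' pass, move right to (6,3)
Step 5: enter (6,3), '<' forces right->left, move left to (6,2)
Step 6: enter (6,2), '.' pass, move left to (6,1)
Step 7: enter (6,1), '.' pass, move left to (6,0)
Step 8: enter (6,0), '>' forces left->right, move right to (6,1)
Step 9: at (6,1) dir=right — LOOP DETECTED (seen before)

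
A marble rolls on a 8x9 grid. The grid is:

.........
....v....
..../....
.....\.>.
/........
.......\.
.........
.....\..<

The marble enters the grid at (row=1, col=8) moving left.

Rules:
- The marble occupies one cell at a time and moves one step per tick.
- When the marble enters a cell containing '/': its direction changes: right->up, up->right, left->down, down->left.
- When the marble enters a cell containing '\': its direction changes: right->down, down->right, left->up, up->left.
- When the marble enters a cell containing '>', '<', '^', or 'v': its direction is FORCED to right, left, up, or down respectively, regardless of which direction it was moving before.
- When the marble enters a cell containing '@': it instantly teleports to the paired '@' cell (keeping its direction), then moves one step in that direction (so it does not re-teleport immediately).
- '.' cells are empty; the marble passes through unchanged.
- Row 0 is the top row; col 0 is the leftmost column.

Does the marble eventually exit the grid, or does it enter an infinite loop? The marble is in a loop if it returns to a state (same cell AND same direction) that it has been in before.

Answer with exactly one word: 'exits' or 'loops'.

Step 1: enter (1,8), '.' pass, move left to (1,7)
Step 2: enter (1,7), '.' pass, move left to (1,6)
Step 3: enter (1,6), '.' pass, move left to (1,5)
Step 4: enter (1,5), '.' pass, move left to (1,4)
Step 5: enter (1,4), 'v' forces left->down, move down to (2,4)
Step 6: enter (2,4), '/' deflects down->left, move left to (2,3)
Step 7: enter (2,3), '.' pass, move left to (2,2)
Step 8: enter (2,2), '.' pass, move left to (2,1)
Step 9: enter (2,1), '.' pass, move left to (2,0)
Step 10: enter (2,0), '.' pass, move left to (2,-1)
Step 11: at (2,-1) — EXIT via left edge, pos 2

Answer: exits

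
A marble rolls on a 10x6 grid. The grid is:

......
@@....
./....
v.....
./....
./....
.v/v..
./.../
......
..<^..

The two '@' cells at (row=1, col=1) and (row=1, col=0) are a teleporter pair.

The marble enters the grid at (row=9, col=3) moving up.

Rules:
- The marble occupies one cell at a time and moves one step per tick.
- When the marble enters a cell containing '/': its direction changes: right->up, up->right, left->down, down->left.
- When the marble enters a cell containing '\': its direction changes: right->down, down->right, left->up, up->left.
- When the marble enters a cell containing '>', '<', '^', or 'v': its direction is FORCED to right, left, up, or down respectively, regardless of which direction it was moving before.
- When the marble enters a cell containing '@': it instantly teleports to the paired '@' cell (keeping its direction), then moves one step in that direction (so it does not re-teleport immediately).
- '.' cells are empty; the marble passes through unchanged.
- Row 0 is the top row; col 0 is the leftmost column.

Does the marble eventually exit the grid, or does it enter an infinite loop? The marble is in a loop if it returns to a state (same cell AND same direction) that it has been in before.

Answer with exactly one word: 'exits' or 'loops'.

Step 1: enter (9,3), '^' forces up->up, move up to (8,3)
Step 2: enter (8,3), '.' pass, move up to (7,3)
Step 3: enter (7,3), '.' pass, move up to (6,3)
Step 4: enter (6,3), 'v' forces up->down, move down to (7,3)
Step 5: enter (7,3), '.' pass, move down to (8,3)
Step 6: enter (8,3), '.' pass, move down to (9,3)
Step 7: enter (9,3), '^' forces down->up, move up to (8,3)
Step 8: at (8,3) dir=up — LOOP DETECTED (seen before)

Answer: loops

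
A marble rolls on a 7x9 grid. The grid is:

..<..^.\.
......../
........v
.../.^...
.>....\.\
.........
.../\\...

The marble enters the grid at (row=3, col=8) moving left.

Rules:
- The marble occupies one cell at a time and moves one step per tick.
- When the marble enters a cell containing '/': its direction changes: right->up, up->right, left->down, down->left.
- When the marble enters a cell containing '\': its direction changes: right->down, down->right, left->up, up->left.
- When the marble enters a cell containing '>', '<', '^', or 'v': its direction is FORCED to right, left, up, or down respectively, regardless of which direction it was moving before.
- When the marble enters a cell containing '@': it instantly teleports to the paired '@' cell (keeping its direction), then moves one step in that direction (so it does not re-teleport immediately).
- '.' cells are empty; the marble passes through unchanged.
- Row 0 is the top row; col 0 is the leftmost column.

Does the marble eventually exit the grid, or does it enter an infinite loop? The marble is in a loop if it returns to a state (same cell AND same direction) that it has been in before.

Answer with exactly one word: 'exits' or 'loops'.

Step 1: enter (3,8), '.' pass, move left to (3,7)
Step 2: enter (3,7), '.' pass, move left to (3,6)
Step 3: enter (3,6), '.' pass, move left to (3,5)
Step 4: enter (3,5), '^' forces left->up, move up to (2,5)
Step 5: enter (2,5), '.' pass, move up to (1,5)
Step 6: enter (1,5), '.' pass, move up to (0,5)
Step 7: enter (0,5), '^' forces up->up, move up to (-1,5)
Step 8: at (-1,5) — EXIT via top edge, pos 5

Answer: exits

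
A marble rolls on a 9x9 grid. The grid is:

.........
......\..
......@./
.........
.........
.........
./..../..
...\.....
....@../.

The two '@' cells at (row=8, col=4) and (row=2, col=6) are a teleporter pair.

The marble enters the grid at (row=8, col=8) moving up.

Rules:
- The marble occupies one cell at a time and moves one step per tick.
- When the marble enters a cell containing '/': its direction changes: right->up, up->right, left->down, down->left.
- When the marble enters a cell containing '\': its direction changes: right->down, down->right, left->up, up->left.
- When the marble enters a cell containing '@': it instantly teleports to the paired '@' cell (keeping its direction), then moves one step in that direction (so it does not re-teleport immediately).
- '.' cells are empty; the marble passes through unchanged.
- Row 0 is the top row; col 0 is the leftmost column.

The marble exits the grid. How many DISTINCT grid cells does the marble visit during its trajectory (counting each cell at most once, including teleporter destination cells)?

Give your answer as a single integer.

Answer: 7

Derivation:
Step 1: enter (8,8), '.' pass, move up to (7,8)
Step 2: enter (7,8), '.' pass, move up to (6,8)
Step 3: enter (6,8), '.' pass, move up to (5,8)
Step 4: enter (5,8), '.' pass, move up to (4,8)
Step 5: enter (4,8), '.' pass, move up to (3,8)
Step 6: enter (3,8), '.' pass, move up to (2,8)
Step 7: enter (2,8), '/' deflects up->right, move right to (2,9)
Step 8: at (2,9) — EXIT via right edge, pos 2
Distinct cells visited: 7 (path length 7)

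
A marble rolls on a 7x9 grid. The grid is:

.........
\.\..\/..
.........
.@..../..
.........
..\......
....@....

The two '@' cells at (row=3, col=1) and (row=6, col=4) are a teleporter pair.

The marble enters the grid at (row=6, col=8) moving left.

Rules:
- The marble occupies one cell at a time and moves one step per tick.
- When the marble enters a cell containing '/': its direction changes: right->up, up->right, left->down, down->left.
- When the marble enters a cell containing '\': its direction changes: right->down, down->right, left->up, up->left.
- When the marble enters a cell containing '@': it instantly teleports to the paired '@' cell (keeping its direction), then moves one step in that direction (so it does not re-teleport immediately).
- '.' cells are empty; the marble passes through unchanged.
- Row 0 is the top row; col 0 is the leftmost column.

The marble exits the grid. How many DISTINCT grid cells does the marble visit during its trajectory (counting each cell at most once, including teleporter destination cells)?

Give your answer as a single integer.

Step 1: enter (6,8), '.' pass, move left to (6,7)
Step 2: enter (6,7), '.' pass, move left to (6,6)
Step 3: enter (6,6), '.' pass, move left to (6,5)
Step 4: enter (6,5), '.' pass, move left to (6,4)
Step 5: enter (6,4), '@' teleport (6,4)->(3,1), also enter (3,1), move left to (3,0)
Step 6: enter (3,0), '.' pass, move left to (3,-1)
Step 7: at (3,-1) — EXIT via left edge, pos 3
Distinct cells visited: 7 (path length 7)

Answer: 7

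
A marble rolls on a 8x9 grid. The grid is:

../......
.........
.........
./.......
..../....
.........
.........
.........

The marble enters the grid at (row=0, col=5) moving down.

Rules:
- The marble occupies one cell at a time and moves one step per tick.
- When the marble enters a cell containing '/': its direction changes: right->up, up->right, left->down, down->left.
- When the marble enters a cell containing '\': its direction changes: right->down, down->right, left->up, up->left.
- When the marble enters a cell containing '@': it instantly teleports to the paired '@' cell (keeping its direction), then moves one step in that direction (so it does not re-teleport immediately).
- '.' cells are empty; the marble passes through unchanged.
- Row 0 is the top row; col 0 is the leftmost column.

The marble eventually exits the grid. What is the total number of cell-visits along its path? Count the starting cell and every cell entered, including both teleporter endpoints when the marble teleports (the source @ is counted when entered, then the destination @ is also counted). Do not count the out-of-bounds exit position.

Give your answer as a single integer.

Answer: 8

Derivation:
Step 1: enter (0,5), '.' pass, move down to (1,5)
Step 2: enter (1,5), '.' pass, move down to (2,5)
Step 3: enter (2,5), '.' pass, move down to (3,5)
Step 4: enter (3,5), '.' pass, move down to (4,5)
Step 5: enter (4,5), '.' pass, move down to (5,5)
Step 6: enter (5,5), '.' pass, move down to (6,5)
Step 7: enter (6,5), '.' pass, move down to (7,5)
Step 8: enter (7,5), '.' pass, move down to (8,5)
Step 9: at (8,5) — EXIT via bottom edge, pos 5
Path length (cell visits): 8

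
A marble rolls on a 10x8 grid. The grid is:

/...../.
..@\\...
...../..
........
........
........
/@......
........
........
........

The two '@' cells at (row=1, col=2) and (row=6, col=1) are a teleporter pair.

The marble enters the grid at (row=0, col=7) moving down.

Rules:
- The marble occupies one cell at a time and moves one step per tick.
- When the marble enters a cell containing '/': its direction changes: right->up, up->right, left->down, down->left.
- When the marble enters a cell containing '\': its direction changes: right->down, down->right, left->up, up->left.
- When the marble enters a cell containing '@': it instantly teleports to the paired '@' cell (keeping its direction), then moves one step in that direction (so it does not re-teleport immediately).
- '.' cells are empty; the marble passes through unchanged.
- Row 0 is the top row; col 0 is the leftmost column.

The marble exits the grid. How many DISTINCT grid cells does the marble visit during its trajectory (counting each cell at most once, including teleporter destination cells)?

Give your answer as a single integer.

Answer: 10

Derivation:
Step 1: enter (0,7), '.' pass, move down to (1,7)
Step 2: enter (1,7), '.' pass, move down to (2,7)
Step 3: enter (2,7), '.' pass, move down to (3,7)
Step 4: enter (3,7), '.' pass, move down to (4,7)
Step 5: enter (4,7), '.' pass, move down to (5,7)
Step 6: enter (5,7), '.' pass, move down to (6,7)
Step 7: enter (6,7), '.' pass, move down to (7,7)
Step 8: enter (7,7), '.' pass, move down to (8,7)
Step 9: enter (8,7), '.' pass, move down to (9,7)
Step 10: enter (9,7), '.' pass, move down to (10,7)
Step 11: at (10,7) — EXIT via bottom edge, pos 7
Distinct cells visited: 10 (path length 10)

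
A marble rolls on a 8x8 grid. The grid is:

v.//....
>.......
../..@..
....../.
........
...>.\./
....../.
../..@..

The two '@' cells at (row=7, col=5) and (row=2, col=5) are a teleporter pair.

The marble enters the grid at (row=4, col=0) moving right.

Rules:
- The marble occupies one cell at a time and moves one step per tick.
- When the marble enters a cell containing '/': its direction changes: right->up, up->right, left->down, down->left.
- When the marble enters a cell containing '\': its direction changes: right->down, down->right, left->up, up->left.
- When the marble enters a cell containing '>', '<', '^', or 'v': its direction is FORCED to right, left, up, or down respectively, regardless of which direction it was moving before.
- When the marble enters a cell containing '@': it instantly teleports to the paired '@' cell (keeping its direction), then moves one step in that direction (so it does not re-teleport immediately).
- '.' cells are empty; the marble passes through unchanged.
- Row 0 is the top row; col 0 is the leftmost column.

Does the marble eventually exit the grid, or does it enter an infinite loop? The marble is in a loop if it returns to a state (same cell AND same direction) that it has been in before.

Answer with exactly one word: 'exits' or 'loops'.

Step 1: enter (4,0), '.' pass, move right to (4,1)
Step 2: enter (4,1), '.' pass, move right to (4,2)
Step 3: enter (4,2), '.' pass, move right to (4,3)
Step 4: enter (4,3), '.' pass, move right to (4,4)
Step 5: enter (4,4), '.' pass, move right to (4,5)
Step 6: enter (4,5), '.' pass, move right to (4,6)
Step 7: enter (4,6), '.' pass, move right to (4,7)
Step 8: enter (4,7), '.' pass, move right to (4,8)
Step 9: at (4,8) — EXIT via right edge, pos 4

Answer: exits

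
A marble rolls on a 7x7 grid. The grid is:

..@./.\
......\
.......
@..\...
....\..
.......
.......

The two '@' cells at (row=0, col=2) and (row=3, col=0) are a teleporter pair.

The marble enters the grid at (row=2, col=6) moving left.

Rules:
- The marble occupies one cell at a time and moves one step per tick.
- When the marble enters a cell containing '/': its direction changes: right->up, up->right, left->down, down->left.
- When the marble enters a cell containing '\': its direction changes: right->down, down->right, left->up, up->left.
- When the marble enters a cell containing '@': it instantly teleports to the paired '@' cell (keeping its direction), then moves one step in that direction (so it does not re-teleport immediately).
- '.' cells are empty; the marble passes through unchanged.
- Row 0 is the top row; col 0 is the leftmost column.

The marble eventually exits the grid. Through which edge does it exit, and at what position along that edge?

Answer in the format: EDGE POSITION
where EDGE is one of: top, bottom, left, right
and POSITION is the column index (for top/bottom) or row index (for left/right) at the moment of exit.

Answer: left 2

Derivation:
Step 1: enter (2,6), '.' pass, move left to (2,5)
Step 2: enter (2,5), '.' pass, move left to (2,4)
Step 3: enter (2,4), '.' pass, move left to (2,3)
Step 4: enter (2,3), '.' pass, move left to (2,2)
Step 5: enter (2,2), '.' pass, move left to (2,1)
Step 6: enter (2,1), '.' pass, move left to (2,0)
Step 7: enter (2,0), '.' pass, move left to (2,-1)
Step 8: at (2,-1) — EXIT via left edge, pos 2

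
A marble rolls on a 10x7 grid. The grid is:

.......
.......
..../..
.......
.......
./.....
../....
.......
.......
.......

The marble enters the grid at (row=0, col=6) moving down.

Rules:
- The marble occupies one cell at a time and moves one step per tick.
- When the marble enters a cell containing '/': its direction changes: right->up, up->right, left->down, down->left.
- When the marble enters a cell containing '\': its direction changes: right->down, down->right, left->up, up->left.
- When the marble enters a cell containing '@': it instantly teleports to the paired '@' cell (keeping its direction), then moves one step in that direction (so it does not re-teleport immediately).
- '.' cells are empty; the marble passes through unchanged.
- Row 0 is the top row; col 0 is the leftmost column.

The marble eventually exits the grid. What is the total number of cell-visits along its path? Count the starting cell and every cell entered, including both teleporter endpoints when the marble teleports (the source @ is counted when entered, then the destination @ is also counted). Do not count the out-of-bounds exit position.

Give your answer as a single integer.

Answer: 10

Derivation:
Step 1: enter (0,6), '.' pass, move down to (1,6)
Step 2: enter (1,6), '.' pass, move down to (2,6)
Step 3: enter (2,6), '.' pass, move down to (3,6)
Step 4: enter (3,6), '.' pass, move down to (4,6)
Step 5: enter (4,6), '.' pass, move down to (5,6)
Step 6: enter (5,6), '.' pass, move down to (6,6)
Step 7: enter (6,6), '.' pass, move down to (7,6)
Step 8: enter (7,6), '.' pass, move down to (8,6)
Step 9: enter (8,6), '.' pass, move down to (9,6)
Step 10: enter (9,6), '.' pass, move down to (10,6)
Step 11: at (10,6) — EXIT via bottom edge, pos 6
Path length (cell visits): 10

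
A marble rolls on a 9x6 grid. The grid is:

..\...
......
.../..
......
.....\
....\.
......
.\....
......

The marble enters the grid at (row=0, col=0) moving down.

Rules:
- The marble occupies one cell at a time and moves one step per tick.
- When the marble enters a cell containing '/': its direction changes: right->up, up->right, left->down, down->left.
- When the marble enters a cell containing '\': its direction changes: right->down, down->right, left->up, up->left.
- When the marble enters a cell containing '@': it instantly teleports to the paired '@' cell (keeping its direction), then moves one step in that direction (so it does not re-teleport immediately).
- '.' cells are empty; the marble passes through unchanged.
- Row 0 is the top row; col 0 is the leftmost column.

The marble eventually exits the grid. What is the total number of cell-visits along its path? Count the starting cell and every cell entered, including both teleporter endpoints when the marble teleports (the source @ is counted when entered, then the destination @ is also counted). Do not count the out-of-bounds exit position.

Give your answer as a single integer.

Step 1: enter (0,0), '.' pass, move down to (1,0)
Step 2: enter (1,0), '.' pass, move down to (2,0)
Step 3: enter (2,0), '.' pass, move down to (3,0)
Step 4: enter (3,0), '.' pass, move down to (4,0)
Step 5: enter (4,0), '.' pass, move down to (5,0)
Step 6: enter (5,0), '.' pass, move down to (6,0)
Step 7: enter (6,0), '.' pass, move down to (7,0)
Step 8: enter (7,0), '.' pass, move down to (8,0)
Step 9: enter (8,0), '.' pass, move down to (9,0)
Step 10: at (9,0) — EXIT via bottom edge, pos 0
Path length (cell visits): 9

Answer: 9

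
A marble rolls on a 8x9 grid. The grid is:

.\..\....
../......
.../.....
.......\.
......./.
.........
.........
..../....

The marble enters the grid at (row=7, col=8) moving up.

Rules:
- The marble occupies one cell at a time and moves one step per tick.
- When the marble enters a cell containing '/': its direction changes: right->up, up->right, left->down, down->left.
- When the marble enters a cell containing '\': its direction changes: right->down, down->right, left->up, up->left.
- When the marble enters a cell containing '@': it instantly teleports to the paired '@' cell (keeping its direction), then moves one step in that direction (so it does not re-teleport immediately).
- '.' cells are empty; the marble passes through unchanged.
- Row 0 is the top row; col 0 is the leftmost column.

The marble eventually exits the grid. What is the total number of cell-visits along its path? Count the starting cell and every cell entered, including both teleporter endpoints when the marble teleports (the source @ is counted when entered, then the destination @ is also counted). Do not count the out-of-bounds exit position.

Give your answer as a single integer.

Answer: 8

Derivation:
Step 1: enter (7,8), '.' pass, move up to (6,8)
Step 2: enter (6,8), '.' pass, move up to (5,8)
Step 3: enter (5,8), '.' pass, move up to (4,8)
Step 4: enter (4,8), '.' pass, move up to (3,8)
Step 5: enter (3,8), '.' pass, move up to (2,8)
Step 6: enter (2,8), '.' pass, move up to (1,8)
Step 7: enter (1,8), '.' pass, move up to (0,8)
Step 8: enter (0,8), '.' pass, move up to (-1,8)
Step 9: at (-1,8) — EXIT via top edge, pos 8
Path length (cell visits): 8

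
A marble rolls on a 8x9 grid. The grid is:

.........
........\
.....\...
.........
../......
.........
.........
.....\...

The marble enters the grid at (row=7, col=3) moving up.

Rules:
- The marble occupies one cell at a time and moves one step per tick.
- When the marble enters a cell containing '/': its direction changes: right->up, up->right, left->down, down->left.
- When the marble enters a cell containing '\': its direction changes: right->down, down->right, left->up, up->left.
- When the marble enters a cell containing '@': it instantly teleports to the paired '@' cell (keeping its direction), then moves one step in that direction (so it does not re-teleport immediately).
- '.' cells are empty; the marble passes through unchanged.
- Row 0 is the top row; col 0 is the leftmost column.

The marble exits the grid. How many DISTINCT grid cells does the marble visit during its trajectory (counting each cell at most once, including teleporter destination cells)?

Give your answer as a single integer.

Answer: 8

Derivation:
Step 1: enter (7,3), '.' pass, move up to (6,3)
Step 2: enter (6,3), '.' pass, move up to (5,3)
Step 3: enter (5,3), '.' pass, move up to (4,3)
Step 4: enter (4,3), '.' pass, move up to (3,3)
Step 5: enter (3,3), '.' pass, move up to (2,3)
Step 6: enter (2,3), '.' pass, move up to (1,3)
Step 7: enter (1,3), '.' pass, move up to (0,3)
Step 8: enter (0,3), '.' pass, move up to (-1,3)
Step 9: at (-1,3) — EXIT via top edge, pos 3
Distinct cells visited: 8 (path length 8)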